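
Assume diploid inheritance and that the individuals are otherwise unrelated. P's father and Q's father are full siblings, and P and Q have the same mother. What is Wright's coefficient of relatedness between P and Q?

0.375

With two independent routes of shared ancestry, r is the sum of the two contributions.
P and Q are related in two ways: first cousins through their fathers (r = 1/8) and half-sibs through their shared mother (r = 1/4).
r = 1/8 + 1/4 = 3/8 = 0.375.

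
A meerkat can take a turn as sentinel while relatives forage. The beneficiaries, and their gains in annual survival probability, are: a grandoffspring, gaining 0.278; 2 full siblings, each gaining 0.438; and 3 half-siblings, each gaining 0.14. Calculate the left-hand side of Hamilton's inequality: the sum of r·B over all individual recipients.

0.6125

r to a grandoffspring = 1/4 (two parent–offspring links: r = (1/2)^2 = 1/4).
r to a full sibling = 0.5 (full sibs share both parents — two paths of length 2: r = 2·(1/2)^2 = 1/2).
r to a half-sibling = 0.25 (half-sibs share one parent — one path of length 2: r = (1/2)^2 = 1/4).
Summing one r·B term per recipient: 1·0.25·0.278 + 2·0.5·0.438 + 3·0.25·0.14 = 0.6125.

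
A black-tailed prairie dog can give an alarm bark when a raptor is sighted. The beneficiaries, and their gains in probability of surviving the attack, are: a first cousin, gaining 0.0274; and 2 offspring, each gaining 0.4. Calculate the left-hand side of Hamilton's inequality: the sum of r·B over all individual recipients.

r to a first cousin = 1/8 (first cousins share one grandparent pair — two paths of length 4: r = 2·(1/2)^4 = 1/8).
r to an offspring = 0.5 (one parent–offspring link: r = (1/2)^1 = 1/2).
Summing one r·B term per recipient: 1·0.125·0.0274 + 2·0.5·0.4 = 0.403425.

0.403425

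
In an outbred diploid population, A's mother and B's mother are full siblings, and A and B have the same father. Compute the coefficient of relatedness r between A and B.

0.375

Relatedness sums over independent paths through distinct common ancestors.
A and B are related in two ways: first cousins through their mothers (r = 1/8) and half-sibs through their shared father (r = 1/4).
r = 1/8 + 1/4 = 3/8 = 0.375.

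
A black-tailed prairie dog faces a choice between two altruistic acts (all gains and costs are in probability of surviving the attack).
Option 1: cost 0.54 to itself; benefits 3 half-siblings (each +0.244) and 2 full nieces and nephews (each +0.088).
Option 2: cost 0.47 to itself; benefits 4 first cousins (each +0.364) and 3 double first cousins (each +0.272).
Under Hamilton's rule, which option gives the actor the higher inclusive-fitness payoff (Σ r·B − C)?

Option 1: r to a half-sibling = 0.25.
Option 1: r to a full niece or nephew = 0.25.
Option 1: Σ r·B − C = (3·0.25·0.244 + 2·0.25·0.088) − 0.54 = -0.313.
Option 2: r to a first cousin = 0.125.
Option 2: r to a double first cousin = 0.25.
Option 2: Σ r·B − C = (4·0.125·0.364 + 3·0.25·0.272) − 0.47 = -0.084.
Option 2 has the higher net inclusive-fitness payoff.

Option 2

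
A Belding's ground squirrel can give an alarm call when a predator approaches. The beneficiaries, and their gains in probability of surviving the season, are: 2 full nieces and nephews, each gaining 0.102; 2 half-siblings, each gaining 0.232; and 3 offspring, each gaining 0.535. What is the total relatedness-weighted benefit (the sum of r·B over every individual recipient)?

r to a full niece or nephew = 0.25 (full aunt/uncle↔niece/nephew: two paths of length 3 through the shared grandparent pair: r = 2·(1/2)^3 = 1/4).
r to a half-sibling = 1/4 (half-sibs share one parent — one path of length 2: r = (1/2)^2 = 1/4).
r to an offspring = 1/2 (one parent–offspring link: r = (1/2)^1 = 1/2).
Summing one r·B term per recipient: 2·0.25·0.102 + 2·0.25·0.232 + 3·0.5·0.535 = 0.9695.

0.9695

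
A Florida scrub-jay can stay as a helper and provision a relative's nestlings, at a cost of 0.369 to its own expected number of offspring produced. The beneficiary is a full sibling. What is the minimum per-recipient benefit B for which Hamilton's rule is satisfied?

r to a full sibling = 1/2 (full sibs share both parents — two paths of length 2: r = 2·(1/2)^2 = 1/2).
Hamilton's rule with n recipients of equal r: n·r·B > C, so B > C/(n·r) = 0.369/(1·0.5) = 0.738.

0.738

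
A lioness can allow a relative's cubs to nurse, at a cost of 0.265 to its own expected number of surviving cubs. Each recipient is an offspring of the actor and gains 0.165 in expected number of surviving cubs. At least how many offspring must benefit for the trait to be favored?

4

r to an offspring = 1/2 (one parent–offspring link: r = (1/2)^1 = 1/2).
Hamilton's rule: n·r·B > C  ⇒  n > C/(r·B) = 0.265/(0.5·0.165) = 3.212.
The smallest integer exceeding 3.212 is 4.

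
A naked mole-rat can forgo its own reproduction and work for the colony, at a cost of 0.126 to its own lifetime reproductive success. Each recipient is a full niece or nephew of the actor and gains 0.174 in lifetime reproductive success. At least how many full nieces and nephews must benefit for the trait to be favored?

3

r to a full niece or nephew = 1/4 (full aunt/uncle↔niece/nephew: two paths of length 3 through the shared grandparent pair: r = 2·(1/2)^3 = 1/4).
Hamilton's rule: n·r·B > C  ⇒  n > C/(r·B) = 0.126/(0.25·0.174) = 2.897.
The smallest integer exceeding 2.897 is 3.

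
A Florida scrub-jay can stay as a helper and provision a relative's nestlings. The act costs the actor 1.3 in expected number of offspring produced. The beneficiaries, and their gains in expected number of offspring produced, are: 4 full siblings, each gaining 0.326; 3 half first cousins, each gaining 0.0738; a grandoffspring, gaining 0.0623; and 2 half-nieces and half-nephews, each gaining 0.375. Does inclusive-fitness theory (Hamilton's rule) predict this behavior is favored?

Hamilton's rule: the trait is favored when the sum of r·B over every recipient exceeds the actor's cost C.
r to a full sibling = 1/2 (full sibs share both parents — two paths of length 2: r = 2·(1/2)^2 = 1/2).
r to a half first cousin = 1/16 (half first cousins share one grandparent — one path of length 4: r = (1/2)^4 = 1/16).
r to a grandoffspring = 1/4 (two parent–offspring links: r = (1/2)^2 = 1/4).
r to a half-niece or half-nephew = 0.125 (half-aunt/uncle↔niece/nephew: one path of length 3: r = (1/2)^3 = 1/8).
Summing one r·B term per recipient: 4·0.5·0.326 + 3·0.0625·0.0738 + 1·0.25·0.0623 + 2·0.125·0.375 = 0.7751625.
0.7751625 < 1.3: the indirect benefit is less than the cost.

No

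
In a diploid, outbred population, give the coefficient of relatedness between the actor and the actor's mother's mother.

0.25

Each parent–offspring link contributes a factor of 1/2, and independent paths through distinct common ancestors add.
Two parent–offspring links: r = (1/2)^2 = 1/4.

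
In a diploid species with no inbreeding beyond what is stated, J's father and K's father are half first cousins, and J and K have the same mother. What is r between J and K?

Wright's path rule: contributions from independent ancestry routes add.
J and K are related in two ways: half second cousins through their fathers (r = 1/64) and half-sibs through their shared mother (r = 1/4).
r = 1/64 + 1/4 = 0.265625.

0.265625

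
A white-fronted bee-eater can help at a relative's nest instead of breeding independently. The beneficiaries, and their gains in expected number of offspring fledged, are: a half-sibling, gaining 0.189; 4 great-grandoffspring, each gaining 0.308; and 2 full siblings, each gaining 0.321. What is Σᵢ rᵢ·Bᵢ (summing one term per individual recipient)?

0.52225

r to a half-sibling = 0.25 (half-sibs share one parent — one path of length 2: r = (1/2)^2 = 1/4).
r to a great-grandoffspring = 1/8 (three parent–offspring links: r = (1/2)^3 = 1/8).
r to a full sibling = 1/2 (full sibs share both parents — two paths of length 2: r = 2·(1/2)^2 = 1/2).
Summing one r·B term per recipient: 1·0.25·0.189 + 4·0.125·0.308 + 2·0.5·0.321 = 0.52225.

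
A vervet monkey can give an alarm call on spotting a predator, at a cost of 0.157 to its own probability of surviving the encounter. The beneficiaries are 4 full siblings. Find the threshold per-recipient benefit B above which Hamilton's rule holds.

0.0785

r to a full sibling = 0.5 (full sibs share both parents — two paths of length 2: r = 2·(1/2)^2 = 1/2).
Hamilton's rule with n recipients of equal r: n·r·B > C, so B > C/(n·r) = 0.157/(4·0.5) = 0.0785.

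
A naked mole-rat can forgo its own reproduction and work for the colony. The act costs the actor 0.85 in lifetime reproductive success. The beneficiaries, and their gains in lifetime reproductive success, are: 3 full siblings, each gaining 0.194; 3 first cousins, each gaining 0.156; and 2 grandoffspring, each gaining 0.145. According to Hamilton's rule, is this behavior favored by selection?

No

Hamilton's rule: the trait is favored when the sum of r·B over every recipient exceeds the actor's cost C.
r to a full sibling = 0.5 (full sibs share both parents — two paths of length 2: r = 2·(1/2)^2 = 1/2).
r to a first cousin = 0.125 (first cousins share one grandparent pair — two paths of length 4: r = 2·(1/2)^4 = 1/8).
r to a grandoffspring = 1/4 (two parent–offspring links: r = (1/2)^2 = 1/4).
Summing one r·B term per recipient: 3·0.5·0.194 + 3·0.125·0.156 + 2·0.25·0.145 = 0.422.
0.422 < 0.85: the indirect benefit is less than the cost.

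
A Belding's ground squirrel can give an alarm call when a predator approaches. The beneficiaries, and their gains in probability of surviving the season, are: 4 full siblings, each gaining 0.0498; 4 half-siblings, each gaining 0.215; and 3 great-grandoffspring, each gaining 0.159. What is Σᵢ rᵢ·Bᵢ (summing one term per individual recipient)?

0.374225

r to a full sibling = 0.5 (full sibs share both parents — two paths of length 2: r = 2·(1/2)^2 = 1/2).
r to a half-sibling = 0.25 (half-sibs share one parent — one path of length 2: r = (1/2)^2 = 1/4).
r to a great-grandoffspring = 0.125 (three parent–offspring links: r = (1/2)^3 = 1/8).
Summing one r·B term per recipient: 4·0.5·0.0498 + 4·0.25·0.215 + 3·0.125·0.159 = 0.374225.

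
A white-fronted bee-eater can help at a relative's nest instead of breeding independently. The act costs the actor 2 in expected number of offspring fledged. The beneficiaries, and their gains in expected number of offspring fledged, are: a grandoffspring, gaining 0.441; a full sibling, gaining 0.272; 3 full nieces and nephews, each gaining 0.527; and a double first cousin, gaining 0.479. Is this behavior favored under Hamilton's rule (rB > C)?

Hamilton's rule: the trait is favored when the sum of r·B over every recipient exceeds the actor's cost C.
r to a grandoffspring = 1/4 (two parent–offspring links: r = (1/2)^2 = 1/4).
r to a full sibling = 1/2 (full sibs share both parents — two paths of length 2: r = 2·(1/2)^2 = 1/2).
r to a full niece or nephew = 1/4 (full aunt/uncle↔niece/nephew: two paths of length 3 through the shared grandparent pair: r = 2·(1/2)^3 = 1/4).
r to a double first cousin = 1/4 (double first cousins share both grandparent pairs — four paths of length 4: r = 4·(1/2)^4 = 1/4).
Summing one r·B term per recipient: 1·0.25·0.441 + 1·0.5·0.272 + 3·0.25·0.527 + 1·0.25·0.479 = 0.76125.
0.76125 < 2: the indirect benefit is less than the cost.

No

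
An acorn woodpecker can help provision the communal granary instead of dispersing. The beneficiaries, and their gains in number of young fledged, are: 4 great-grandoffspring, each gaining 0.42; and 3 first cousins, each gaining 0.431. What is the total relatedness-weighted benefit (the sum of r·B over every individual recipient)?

r to a great-grandoffspring = 1/8 (three parent–offspring links: r = (1/2)^3 = 1/8).
r to a first cousin = 1/8 (first cousins share one grandparent pair — two paths of length 4: r = 2·(1/2)^4 = 1/8).
Summing one r·B term per recipient: 4·0.125·0.42 + 3·0.125·0.431 = 0.371625.

0.371625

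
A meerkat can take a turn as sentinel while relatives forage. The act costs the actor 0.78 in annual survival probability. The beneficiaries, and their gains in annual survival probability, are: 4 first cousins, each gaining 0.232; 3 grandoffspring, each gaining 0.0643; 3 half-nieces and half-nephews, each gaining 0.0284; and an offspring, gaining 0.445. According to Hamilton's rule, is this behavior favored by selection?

No

Hamilton's rule: the trait is favored when the sum of r·B over every recipient exceeds the actor's cost C.
r to a first cousin = 1/8 (first cousins share one grandparent pair — two paths of length 4: r = 2·(1/2)^4 = 1/8).
r to a grandoffspring = 1/4 (two parent–offspring links: r = (1/2)^2 = 1/4).
r to a half-niece or half-nephew = 1/8 (half-aunt/uncle↔niece/nephew: one path of length 3: r = (1/2)^3 = 1/8).
r to an offspring = 0.5 (one parent–offspring link: r = (1/2)^1 = 1/2).
Summing one r·B term per recipient: 4·0.125·0.232 + 3·0.25·0.0643 + 3·0.125·0.0284 + 1·0.5·0.445 = 0.397375.
0.397375 < 0.78: the indirect benefit is less than the cost.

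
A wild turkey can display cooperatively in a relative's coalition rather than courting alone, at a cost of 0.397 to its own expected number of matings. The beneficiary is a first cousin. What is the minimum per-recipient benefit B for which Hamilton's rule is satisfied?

r to a first cousin = 0.125 (first cousins share one grandparent pair — two paths of length 4: r = 2·(1/2)^4 = 1/8).
Hamilton's rule with n recipients of equal r: n·r·B > C, so B > C/(n·r) = 0.397/(1·0.125) = 3.176.

3.176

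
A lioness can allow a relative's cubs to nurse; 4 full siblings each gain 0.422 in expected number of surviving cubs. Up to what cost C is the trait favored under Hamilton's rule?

0.844

r to a full sibling = 0.5 (full sibs share both parents — two paths of length 2: r = 2·(1/2)^2 = 1/2).
Hamilton's rule: n·r·B > C, so the trait is favored while C < n·r·B = 4·0.5·0.422 = 0.844.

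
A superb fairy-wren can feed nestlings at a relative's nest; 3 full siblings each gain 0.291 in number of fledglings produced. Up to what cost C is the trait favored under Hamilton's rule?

0.4365

r to a full sibling = 1/2 (full sibs share both parents — two paths of length 2: r = 2·(1/2)^2 = 1/2).
Hamilton's rule: n·r·B > C, so the trait is favored while C < n·r·B = 3·0.5·0.291 = 0.4365.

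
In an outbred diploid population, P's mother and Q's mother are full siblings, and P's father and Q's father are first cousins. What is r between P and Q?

0.15625

Wright's path rule: contributions from independent ancestry routes add.
P and Q are related in two ways: first cousins through their mothers (r = 1/8) and second cousins through their fathers (r = 1/32).
r = 1/8 + 1/32 = 5/32 = 0.15625.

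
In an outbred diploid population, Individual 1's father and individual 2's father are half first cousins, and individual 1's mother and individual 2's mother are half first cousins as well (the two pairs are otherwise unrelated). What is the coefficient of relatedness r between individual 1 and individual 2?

Wright's path rule: contributions from independent ancestry routes add.
Individual 1 and individual 2 are related in two ways: half second cousins through their fathers (r = 1/64) and half second cousins through their mothers (r = 1/64).
r = 1/64 + 1/64 = 0.03125.

0.03125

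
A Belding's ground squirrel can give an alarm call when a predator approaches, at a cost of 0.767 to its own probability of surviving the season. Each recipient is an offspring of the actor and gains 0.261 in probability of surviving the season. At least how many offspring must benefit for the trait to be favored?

6

r to an offspring = 1/2 (one parent–offspring link: r = (1/2)^1 = 1/2).
Hamilton's rule: n·r·B > C  ⇒  n > C/(r·B) = 0.767/(0.5·0.261) = 5.877.
The smallest integer exceeding 5.877 is 6.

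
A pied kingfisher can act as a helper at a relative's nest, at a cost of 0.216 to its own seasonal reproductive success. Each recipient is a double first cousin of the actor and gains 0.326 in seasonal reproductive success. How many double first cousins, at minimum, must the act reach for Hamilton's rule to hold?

3

r to a double first cousin = 0.25 (double first cousins share both grandparent pairs — four paths of length 4: r = 4·(1/2)^4 = 1/4).
Hamilton's rule: n·r·B > C  ⇒  n > C/(r·B) = 0.216/(0.25·0.326) = 2.65.
The smallest integer exceeding 2.65 is 3.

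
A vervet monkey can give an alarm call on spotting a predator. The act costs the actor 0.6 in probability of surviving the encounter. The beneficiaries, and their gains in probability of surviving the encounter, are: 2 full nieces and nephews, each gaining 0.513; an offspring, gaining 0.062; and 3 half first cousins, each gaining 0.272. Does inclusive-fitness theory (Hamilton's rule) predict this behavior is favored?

No

Hamilton's rule: the trait is favored when the sum of r·B over every recipient exceeds the actor's cost C.
r to a full niece or nephew = 1/4 (full aunt/uncle↔niece/nephew: two paths of length 3 through the shared grandparent pair: r = 2·(1/2)^3 = 1/4).
r to an offspring = 1/2 (one parent–offspring link: r = (1/2)^1 = 1/2).
r to a half first cousin = 1/16 (half first cousins share one grandparent — one path of length 4: r = (1/2)^4 = 1/16).
Summing one r·B term per recipient: 2·0.25·0.513 + 1·0.5·0.062 + 3·0.0625·0.272 = 0.3385.
0.3385 < 0.6: the indirect benefit is less than the cost.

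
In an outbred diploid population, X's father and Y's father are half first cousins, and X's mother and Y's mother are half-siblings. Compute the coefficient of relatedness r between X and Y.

0.078125

Independent pedigree routes through distinct common ancestors add.
X and Y are related in two ways: half second cousins through their fathers (r = 1/64) and half first cousins through their mothers (r = 1/16).
r = 1/64 + 1/16 = 5/64 = 0.078125.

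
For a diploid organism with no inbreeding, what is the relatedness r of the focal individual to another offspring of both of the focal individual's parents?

Each parent–offspring link contributes a factor of 1/2, and independent paths through distinct common ancestors add.
Full sibs share both parents — two paths of length 2: r = 2·(1/2)^2 = 1/2.

0.5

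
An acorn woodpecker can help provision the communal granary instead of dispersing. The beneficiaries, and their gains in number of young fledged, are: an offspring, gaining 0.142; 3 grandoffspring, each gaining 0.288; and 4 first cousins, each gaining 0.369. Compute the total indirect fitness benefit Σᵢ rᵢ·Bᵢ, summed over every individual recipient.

r to an offspring = 0.5 (one parent–offspring link: r = (1/2)^1 = 1/2).
r to a grandoffspring = 1/4 (two parent–offspring links: r = (1/2)^2 = 1/4).
r to a first cousin = 0.125 (first cousins share one grandparent pair — two paths of length 4: r = 2·(1/2)^4 = 1/8).
Summing one r·B term per recipient: 1·0.5·0.142 + 3·0.25·0.288 + 4·0.125·0.369 = 0.4715.

0.4715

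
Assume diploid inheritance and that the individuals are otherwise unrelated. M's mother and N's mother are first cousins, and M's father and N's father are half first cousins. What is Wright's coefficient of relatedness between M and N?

Wright's path rule: contributions from independent ancestry routes add.
M and N are related in two ways: second cousins through their mothers (r = 1/32) and half second cousins through their fathers (r = 1/64).
r = 1/32 + 1/64 = 0.046875.

0.046875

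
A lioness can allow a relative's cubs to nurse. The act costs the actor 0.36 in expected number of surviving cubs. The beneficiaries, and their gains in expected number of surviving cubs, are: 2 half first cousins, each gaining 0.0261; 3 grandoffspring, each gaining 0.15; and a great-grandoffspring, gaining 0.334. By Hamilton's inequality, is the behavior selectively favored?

Hamilton's rule: the trait is favored when the sum of r·B over every recipient exceeds the actor's cost C.
r to a half first cousin = 0.0625 (half first cousins share one grandparent — one path of length 4: r = (1/2)^4 = 1/16).
r to a grandoffspring = 0.25 (two parent–offspring links: r = (1/2)^2 = 1/4).
r to a great-grandoffspring = 1/8 (three parent–offspring links: r = (1/2)^3 = 1/8).
Summing one r·B term per recipient: 2·0.0625·0.0261 + 3·0.25·0.15 + 1·0.125·0.334 = 0.1575125.
0.1575125 < 0.36: the indirect benefit is less than the cost.

No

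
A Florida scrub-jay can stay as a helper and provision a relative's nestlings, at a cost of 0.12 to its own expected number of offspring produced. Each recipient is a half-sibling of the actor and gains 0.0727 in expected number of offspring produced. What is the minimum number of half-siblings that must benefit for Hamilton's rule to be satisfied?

r to a half-sibling = 1/4 (half-sibs share one parent — one path of length 2: r = (1/2)^2 = 1/4).
Hamilton's rule: n·r·B > C  ⇒  n > C/(r·B) = 0.12/(0.25·0.0727) = 6.602.
The smallest integer exceeding 6.602 is 7.

7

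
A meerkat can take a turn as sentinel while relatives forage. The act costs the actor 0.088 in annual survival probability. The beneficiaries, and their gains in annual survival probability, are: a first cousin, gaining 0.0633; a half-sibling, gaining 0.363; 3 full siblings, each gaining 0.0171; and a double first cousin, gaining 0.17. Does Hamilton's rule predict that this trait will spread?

Yes

Hamilton's rule: the trait is favored when the sum of r·B over every recipient exceeds the actor's cost C.
r to a first cousin = 1/8 (first cousins share one grandparent pair — two paths of length 4: r = 2·(1/2)^4 = 1/8).
r to a half-sibling = 0.25 (half-sibs share one parent — one path of length 2: r = (1/2)^2 = 1/4).
r to a full sibling = 1/2 (full sibs share both parents — two paths of length 2: r = 2·(1/2)^2 = 1/2).
r to a double first cousin = 0.25 (double first cousins share both grandparent pairs — four paths of length 4: r = 4·(1/2)^4 = 1/4).
Summing one r·B term per recipient: 1·0.125·0.0633 + 1·0.25·0.363 + 3·0.5·0.0171 + 1·0.25·0.17 = 0.1668125.
0.1668125 > 0.088: the indirect benefit exceeds the cost.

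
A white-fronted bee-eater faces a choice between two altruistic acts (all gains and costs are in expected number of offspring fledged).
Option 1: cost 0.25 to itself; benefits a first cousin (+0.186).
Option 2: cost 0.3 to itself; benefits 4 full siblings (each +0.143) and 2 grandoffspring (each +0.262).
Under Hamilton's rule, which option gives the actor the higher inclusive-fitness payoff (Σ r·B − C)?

Option 1: r to a first cousin = 0.125.
Option 1: Σ r·B − C = (1·0.125·0.186) − 0.25 = -0.22675.
Option 2: r to a full sibling = 0.5.
Option 2: r to a grandoffspring = 0.25.
Option 2: Σ r·B − C = (4·0.5·0.143 + 2·0.25·0.262) − 0.3 = 0.117.
Option 2 has the higher net inclusive-fitness payoff.

Option 2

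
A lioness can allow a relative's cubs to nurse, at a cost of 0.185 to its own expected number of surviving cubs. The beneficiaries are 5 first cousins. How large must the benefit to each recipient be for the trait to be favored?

r to a first cousin = 0.125 (first cousins share one grandparent pair — two paths of length 4: r = 2·(1/2)^4 = 1/8).
Hamilton's rule with n recipients of equal r: n·r·B > C, so B > C/(n·r) = 0.185/(5·0.125) = 0.296.

0.296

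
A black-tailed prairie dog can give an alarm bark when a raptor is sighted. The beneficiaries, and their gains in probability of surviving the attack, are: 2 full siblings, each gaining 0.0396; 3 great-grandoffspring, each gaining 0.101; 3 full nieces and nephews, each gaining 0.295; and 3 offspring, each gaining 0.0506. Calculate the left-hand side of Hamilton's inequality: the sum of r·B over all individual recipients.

r to a full sibling = 0.5 (full sibs share both parents — two paths of length 2: r = 2·(1/2)^2 = 1/2).
r to a great-grandoffspring = 1/8 (three parent–offspring links: r = (1/2)^3 = 1/8).
r to a full niece or nephew = 0.25 (full aunt/uncle↔niece/nephew: two paths of length 3 through the shared grandparent pair: r = 2·(1/2)^3 = 1/4).
r to an offspring = 1/2 (one parent–offspring link: r = (1/2)^1 = 1/2).
Summing one r·B term per recipient: 2·0.5·0.0396 + 3·0.125·0.101 + 3·0.25·0.295 + 3·0.5·0.0506 = 0.374625.

0.374625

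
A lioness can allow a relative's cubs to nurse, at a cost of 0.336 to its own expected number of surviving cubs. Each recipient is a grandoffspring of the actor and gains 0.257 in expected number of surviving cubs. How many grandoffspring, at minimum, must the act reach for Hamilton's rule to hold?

6

r to a grandoffspring = 1/4 (two parent–offspring links: r = (1/2)^2 = 1/4).
Hamilton's rule: n·r·B > C  ⇒  n > C/(r·B) = 0.336/(0.25·0.257) = 5.23.
The smallest integer exceeding 5.23 is 6.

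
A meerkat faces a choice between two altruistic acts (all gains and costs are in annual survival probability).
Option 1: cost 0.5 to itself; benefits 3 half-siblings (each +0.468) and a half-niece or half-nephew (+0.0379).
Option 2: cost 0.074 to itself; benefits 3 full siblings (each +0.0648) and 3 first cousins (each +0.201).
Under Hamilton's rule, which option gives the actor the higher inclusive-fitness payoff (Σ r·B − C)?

Option 2

Option 1: r to a half-sibling = 0.25.
Option 1: r to a half-niece or half-nephew = 0.125.
Option 1: Σ r·B − C = (3·0.25·0.468 + 1·0.125·0.0379) − 0.5 = -0.1442625.
Option 2: r to a full sibling = 0.5.
Option 2: r to a first cousin = 0.125.
Option 2: Σ r·B − C = (3·0.5·0.0648 + 3·0.125·0.201) − 0.074 = 0.098575.
Option 2 has the higher net inclusive-fitness payoff.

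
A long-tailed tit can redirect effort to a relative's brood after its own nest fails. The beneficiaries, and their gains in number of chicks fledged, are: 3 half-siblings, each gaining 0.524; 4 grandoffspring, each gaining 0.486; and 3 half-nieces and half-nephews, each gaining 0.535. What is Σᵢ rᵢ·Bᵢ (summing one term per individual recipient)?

r to a half-sibling = 1/4 (half-sibs share one parent — one path of length 2: r = (1/2)^2 = 1/4).
r to a grandoffspring = 1/4 (two parent–offspring links: r = (1/2)^2 = 1/4).
r to a half-niece or half-nephew = 0.125 (half-aunt/uncle↔niece/nephew: one path of length 3: r = (1/2)^3 = 1/8).
Summing one r·B term per recipient: 3·0.25·0.524 + 4·0.25·0.486 + 3·0.125·0.535 = 1.079625.

1.079625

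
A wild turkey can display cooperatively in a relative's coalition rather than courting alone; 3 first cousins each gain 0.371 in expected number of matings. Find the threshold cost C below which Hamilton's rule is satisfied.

0.139125

r to a first cousin = 1/8 (first cousins share one grandparent pair — two paths of length 4: r = 2·(1/2)^4 = 1/8).
Hamilton's rule: n·r·B > C, so the trait is favored while C < n·r·B = 3·0.125·0.371 = 0.139125.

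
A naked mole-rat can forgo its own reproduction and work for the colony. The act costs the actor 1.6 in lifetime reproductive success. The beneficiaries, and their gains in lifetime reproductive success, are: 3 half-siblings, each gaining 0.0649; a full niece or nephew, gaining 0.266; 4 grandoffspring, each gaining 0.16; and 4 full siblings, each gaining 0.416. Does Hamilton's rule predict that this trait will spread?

No

Hamilton's rule: the trait is favored when the sum of r·B over every recipient exceeds the actor's cost C.
r to a half-sibling = 1/4 (half-sibs share one parent — one path of length 2: r = (1/2)^2 = 1/4).
r to a full niece or nephew = 0.25 (full aunt/uncle↔niece/nephew: two paths of length 3 through the shared grandparent pair: r = 2·(1/2)^3 = 1/4).
r to a grandoffspring = 0.25 (two parent–offspring links: r = (1/2)^2 = 1/4).
r to a full sibling = 0.5 (full sibs share both parents — two paths of length 2: r = 2·(1/2)^2 = 1/2).
Summing one r·B term per recipient: 3·0.25·0.0649 + 1·0.25·0.266 + 4·0.25·0.16 + 4·0.5·0.416 = 1.107175.
1.107175 < 1.6: the indirect benefit is less than the cost.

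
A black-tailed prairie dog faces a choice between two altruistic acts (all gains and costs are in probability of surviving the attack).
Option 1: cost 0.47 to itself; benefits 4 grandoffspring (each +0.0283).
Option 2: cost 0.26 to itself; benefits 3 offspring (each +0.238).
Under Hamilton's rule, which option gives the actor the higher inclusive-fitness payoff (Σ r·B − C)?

Option 2

Option 1: r to a grandoffspring = 0.25.
Option 1: Σ r·B − C = (4·0.25·0.0283) − 0.47 = -0.4417.
Option 2: r to an offspring = 0.5.
Option 2: Σ r·B − C = (3·0.5·0.238) − 0.26 = 0.097.
Option 2 has the higher net inclusive-fitness payoff.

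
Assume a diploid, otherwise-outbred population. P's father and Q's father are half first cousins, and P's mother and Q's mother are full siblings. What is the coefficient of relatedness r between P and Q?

With two independent routes of shared ancestry, r is the sum of the two contributions.
P and Q are related in two ways: half second cousins through their fathers (r = 1/64) and first cousins through their mothers (r = 1/8).
r = 1/64 + 1/8 = 0.140625.

0.140625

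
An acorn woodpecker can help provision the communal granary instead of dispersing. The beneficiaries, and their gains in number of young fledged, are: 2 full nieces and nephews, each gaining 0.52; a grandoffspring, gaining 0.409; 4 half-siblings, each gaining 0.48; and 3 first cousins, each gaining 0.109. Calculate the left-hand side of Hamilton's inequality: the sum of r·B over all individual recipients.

r to a full niece or nephew = 1/4 (full aunt/uncle↔niece/nephew: two paths of length 3 through the shared grandparent pair: r = 2·(1/2)^3 = 1/4).
r to a grandoffspring = 0.25 (two parent–offspring links: r = (1/2)^2 = 1/4).
r to a half-sibling = 0.25 (half-sibs share one parent — one path of length 2: r = (1/2)^2 = 1/4).
r to a first cousin = 0.125 (first cousins share one grandparent pair — two paths of length 4: r = 2·(1/2)^4 = 1/8).
Summing one r·B term per recipient: 2·0.25·0.52 + 1·0.25·0.409 + 4·0.25·0.48 + 3·0.125·0.109 = 0.883125.

0.883125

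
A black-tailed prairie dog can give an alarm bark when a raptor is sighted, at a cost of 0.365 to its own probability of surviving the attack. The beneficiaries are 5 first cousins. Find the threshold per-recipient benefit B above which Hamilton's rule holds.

0.584

r to a first cousin = 1/8 (first cousins share one grandparent pair — two paths of length 4: r = 2·(1/2)^4 = 1/8).
Hamilton's rule with n recipients of equal r: n·r·B > C, so B > C/(n·r) = 0.365/(5·0.125) = 0.584.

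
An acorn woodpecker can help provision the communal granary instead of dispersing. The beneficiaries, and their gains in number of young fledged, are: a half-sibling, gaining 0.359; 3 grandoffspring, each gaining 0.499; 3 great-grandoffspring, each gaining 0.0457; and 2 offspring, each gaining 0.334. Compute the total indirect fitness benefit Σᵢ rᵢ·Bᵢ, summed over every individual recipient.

0.8151375

r to a half-sibling = 0.25 (half-sibs share one parent — one path of length 2: r = (1/2)^2 = 1/4).
r to a grandoffspring = 0.25 (two parent–offspring links: r = (1/2)^2 = 1/4).
r to a great-grandoffspring = 0.125 (three parent–offspring links: r = (1/2)^3 = 1/8).
r to an offspring = 0.5 (one parent–offspring link: r = (1/2)^1 = 1/2).
Summing one r·B term per recipient: 1·0.25·0.359 + 3·0.25·0.499 + 3·0.125·0.0457 + 2·0.5·0.334 = 0.8151375.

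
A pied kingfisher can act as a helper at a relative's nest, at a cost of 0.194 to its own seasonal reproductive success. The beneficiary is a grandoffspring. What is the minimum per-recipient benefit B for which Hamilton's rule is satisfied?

r to a grandoffspring = 0.25 (two parent–offspring links: r = (1/2)^2 = 1/4).
Hamilton's rule with n recipients of equal r: n·r·B > C, so B > C/(n·r) = 0.194/(1·0.25) = 0.776.

0.776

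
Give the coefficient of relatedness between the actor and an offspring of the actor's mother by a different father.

Each parent–offspring link contributes a factor of 1/2, and independent paths through distinct common ancestors add.
Half-sibs share one parent — one path of length 2: r = (1/2)^2 = 1/4.

0.25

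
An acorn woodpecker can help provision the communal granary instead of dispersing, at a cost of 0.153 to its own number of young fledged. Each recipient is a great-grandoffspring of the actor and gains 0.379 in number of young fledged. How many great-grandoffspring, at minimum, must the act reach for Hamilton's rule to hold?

r to a great-grandoffspring = 1/8 (three parent–offspring links: r = (1/2)^3 = 1/8).
Hamilton's rule: n·r·B > C  ⇒  n > C/(r·B) = 0.153/(0.125·0.379) = 3.23.
The smallest integer exceeding 3.23 is 4.

4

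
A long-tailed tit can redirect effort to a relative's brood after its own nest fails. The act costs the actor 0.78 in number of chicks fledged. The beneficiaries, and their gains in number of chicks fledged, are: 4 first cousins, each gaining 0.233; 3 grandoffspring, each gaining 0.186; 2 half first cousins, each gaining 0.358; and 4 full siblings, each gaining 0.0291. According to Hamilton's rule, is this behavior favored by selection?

No

Hamilton's rule: the trait is favored when the sum of r·B over every recipient exceeds the actor's cost C.
r to a first cousin = 1/8 (first cousins share one grandparent pair — two paths of length 4: r = 2·(1/2)^4 = 1/8).
r to a grandoffspring = 1/4 (two parent–offspring links: r = (1/2)^2 = 1/4).
r to a half first cousin = 1/16 (half first cousins share one grandparent — one path of length 4: r = (1/2)^4 = 1/16).
r to a full sibling = 1/2 (full sibs share both parents — two paths of length 2: r = 2·(1/2)^2 = 1/2).
Summing one r·B term per recipient: 4·0.125·0.233 + 3·0.25·0.186 + 2·0.0625·0.358 + 4·0.5·0.0291 = 0.35895.
0.35895 < 0.78: the indirect benefit is less than the cost.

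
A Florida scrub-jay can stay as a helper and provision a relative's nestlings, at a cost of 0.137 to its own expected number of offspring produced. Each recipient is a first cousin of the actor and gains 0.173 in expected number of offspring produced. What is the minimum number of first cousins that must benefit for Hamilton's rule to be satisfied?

7

r to a first cousin = 0.125 (first cousins share one grandparent pair — two paths of length 4: r = 2·(1/2)^4 = 1/8).
Hamilton's rule: n·r·B > C  ⇒  n > C/(r·B) = 0.137/(0.125·0.173) = 6.335.
The smallest integer exceeding 6.335 is 7.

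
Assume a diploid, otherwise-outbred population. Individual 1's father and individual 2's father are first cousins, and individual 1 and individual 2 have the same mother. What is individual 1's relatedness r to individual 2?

0.28125

Relatedness sums over independent paths through distinct common ancestors.
Individual 1 and individual 2 are related in two ways: second cousins through their fathers (r = 1/32) and half-sibs through their shared mother (r = 1/4).
r = 1/32 + 1/4 = 0.28125.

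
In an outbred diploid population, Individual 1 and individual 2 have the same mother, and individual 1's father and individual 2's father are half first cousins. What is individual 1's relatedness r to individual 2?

0.265625

With two independent routes of shared ancestry, r is the sum of the two contributions.
Individual 1 and individual 2 are related in two ways: half-sibs through their shared mother (r = 1/4) and half second cousins through their fathers (r = 1/64).
r = 1/4 + 1/64 = 17/64 = 0.265625.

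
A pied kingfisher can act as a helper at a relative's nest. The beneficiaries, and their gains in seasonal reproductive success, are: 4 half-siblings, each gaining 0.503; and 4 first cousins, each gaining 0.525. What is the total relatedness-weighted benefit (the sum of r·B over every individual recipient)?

0.7655

r to a half-sibling = 0.25 (half-sibs share one parent — one path of length 2: r = (1/2)^2 = 1/4).
r to a first cousin = 1/8 (first cousins share one grandparent pair — two paths of length 4: r = 2·(1/2)^4 = 1/8).
Summing one r·B term per recipient: 4·0.25·0.503 + 4·0.125·0.525 = 0.7655.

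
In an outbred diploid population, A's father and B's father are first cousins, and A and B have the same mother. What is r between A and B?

Independent pedigree routes through distinct common ancestors add.
A and B are related in two ways: second cousins through their fathers (r = 1/32) and half-sibs through their shared mother (r = 1/4).
r = 1/32 + 1/4 = 9/32 = 0.28125.

0.28125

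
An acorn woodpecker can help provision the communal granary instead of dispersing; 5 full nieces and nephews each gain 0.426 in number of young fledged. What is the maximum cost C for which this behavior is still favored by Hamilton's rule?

r to a full niece or nephew = 0.25 (full aunt/uncle↔niece/nephew: two paths of length 3 through the shared grandparent pair: r = 2·(1/2)^3 = 1/4).
Hamilton's rule: n·r·B > C, so the trait is favored while C < n·r·B = 5·0.25·0.426 = 0.5325.

0.5325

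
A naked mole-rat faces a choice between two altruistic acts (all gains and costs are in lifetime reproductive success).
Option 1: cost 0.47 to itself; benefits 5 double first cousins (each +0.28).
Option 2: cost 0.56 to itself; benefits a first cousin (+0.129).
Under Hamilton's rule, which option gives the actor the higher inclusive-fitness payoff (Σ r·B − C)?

Option 1: r to a double first cousin = 0.25.
Option 1: Σ r·B − C = (5·0.25·0.28) − 0.47 = -0.12.
Option 2: r to a first cousin = 0.125.
Option 2: Σ r·B − C = (1·0.125·0.129) − 0.56 = -0.543875.
Option 1 has the higher net inclusive-fitness payoff.

Option 1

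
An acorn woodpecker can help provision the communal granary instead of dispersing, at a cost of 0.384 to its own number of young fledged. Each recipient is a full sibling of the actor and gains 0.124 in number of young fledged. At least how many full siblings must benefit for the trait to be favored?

7

r to a full sibling = 1/2 (full sibs share both parents — two paths of length 2: r = 2·(1/2)^2 = 1/2).
Hamilton's rule: n·r·B > C  ⇒  n > C/(r·B) = 0.384/(0.5·0.124) = 6.194.
The smallest integer exceeding 6.194 is 7.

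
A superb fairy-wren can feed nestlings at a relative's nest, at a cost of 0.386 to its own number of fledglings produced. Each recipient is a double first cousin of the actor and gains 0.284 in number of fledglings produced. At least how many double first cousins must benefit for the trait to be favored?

6

r to a double first cousin = 1/4 (double first cousins share both grandparent pairs — four paths of length 4: r = 4·(1/2)^4 = 1/4).
Hamilton's rule: n·r·B > C  ⇒  n > C/(r·B) = 0.386/(0.25·0.284) = 5.437.
The smallest integer exceeding 5.437 is 6.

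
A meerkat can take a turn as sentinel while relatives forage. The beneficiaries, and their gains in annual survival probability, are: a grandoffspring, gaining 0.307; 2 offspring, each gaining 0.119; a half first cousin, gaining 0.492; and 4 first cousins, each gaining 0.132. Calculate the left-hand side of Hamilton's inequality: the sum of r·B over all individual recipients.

r to a grandoffspring = 1/4 (two parent–offspring links: r = (1/2)^2 = 1/4).
r to an offspring = 0.5 (one parent–offspring link: r = (1/2)^1 = 1/2).
r to a half first cousin = 0.0625 (half first cousins share one grandparent — one path of length 4: r = (1/2)^4 = 1/16).
r to a first cousin = 0.125 (first cousins share one grandparent pair — two paths of length 4: r = 2·(1/2)^4 = 1/8).
Summing one r·B term per recipient: 1·0.25·0.307 + 2·0.5·0.119 + 1·0.0625·0.492 + 4·0.125·0.132 = 0.2925.

0.2925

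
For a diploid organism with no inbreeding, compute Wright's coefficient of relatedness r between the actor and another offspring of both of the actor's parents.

Each parent–offspring link contributes a factor of 1/2, and independent paths through distinct common ancestors add.
Full sibs share both parents — two paths of length 2: r = 2·(1/2)^2 = 1/2.

0.5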